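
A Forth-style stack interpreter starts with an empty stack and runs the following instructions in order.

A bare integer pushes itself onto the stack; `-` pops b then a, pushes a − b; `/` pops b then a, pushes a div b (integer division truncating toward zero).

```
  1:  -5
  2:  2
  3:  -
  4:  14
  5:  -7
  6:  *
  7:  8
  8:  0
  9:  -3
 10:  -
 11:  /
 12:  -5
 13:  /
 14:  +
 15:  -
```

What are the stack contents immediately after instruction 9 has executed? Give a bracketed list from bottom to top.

-5  [-5]
2   [-5, 2]
-   [-7]
14  [-7, 14]
-7  [-7, 14, -7]
*   [-7, -98]
8   [-7, -98, 8]
0   [-7, -98, 8, 0]
-3  [-7, -98, 8, 0, -3]

[-7, -98, 8, 0, -3]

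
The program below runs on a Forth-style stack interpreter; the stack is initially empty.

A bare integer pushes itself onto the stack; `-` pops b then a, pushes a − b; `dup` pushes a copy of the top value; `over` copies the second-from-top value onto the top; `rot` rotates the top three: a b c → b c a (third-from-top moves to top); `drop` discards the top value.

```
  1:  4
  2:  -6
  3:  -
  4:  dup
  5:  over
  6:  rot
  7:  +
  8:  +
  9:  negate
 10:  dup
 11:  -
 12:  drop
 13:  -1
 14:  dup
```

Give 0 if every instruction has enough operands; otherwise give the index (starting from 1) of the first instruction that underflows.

0

4       4
-6      4 -6
-       10
dup     10 10
over    10 10 10
rot     10 10 10
+       10 20
+       30
negate  -30
dup     -30 -30
-       0
drop    (empty)
-1      -1
dup     -1 -1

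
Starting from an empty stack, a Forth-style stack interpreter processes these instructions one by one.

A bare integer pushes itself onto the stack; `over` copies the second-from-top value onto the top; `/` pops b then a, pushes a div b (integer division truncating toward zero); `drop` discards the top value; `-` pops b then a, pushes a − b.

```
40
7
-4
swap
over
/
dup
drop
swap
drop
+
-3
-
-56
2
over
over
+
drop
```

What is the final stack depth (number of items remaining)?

40    40
7     40 7
-4    40 7 -4
swap  40 -4 7
over  40 -4 7 -4
/     40 -4 -1
dup   40 -4 -1 -1
drop  40 -4 -1
swap  40 -1 -4
drop  40 -1
+     39
-3    39 -3
-     42
-56   42 -56
2     42 -56 2
over  42 -56 2 -56
over  42 -56 2 -56 2
+     42 -56 2 -54
drop  42 -56 2

3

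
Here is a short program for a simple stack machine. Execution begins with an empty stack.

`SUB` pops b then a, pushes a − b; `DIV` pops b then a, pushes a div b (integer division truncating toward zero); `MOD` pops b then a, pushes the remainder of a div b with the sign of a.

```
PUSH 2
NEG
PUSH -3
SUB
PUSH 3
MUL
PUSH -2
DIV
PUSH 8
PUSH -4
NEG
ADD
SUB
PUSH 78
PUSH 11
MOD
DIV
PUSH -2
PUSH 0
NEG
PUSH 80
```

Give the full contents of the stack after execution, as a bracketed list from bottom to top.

[-13, -2, 0, 80]

PUSH 2   2
NEG      -2
PUSH -3  -2 -3
SUB      1
PUSH 3   1 3
MUL      3
PUSH -2  3 -2
DIV      -1
PUSH 8   -1 8
PUSH -4  -1 8 -4
NEG      -1 8 4
ADD      -1 12
SUB      -13
PUSH 78  -13 78
PUSH 11  -13 78 11
MOD      -13 1
DIV      -13
PUSH -2  -13 -2
PUSH 0   -13 -2 0
NEG      -13 -2 0
PUSH 80  -13 -2 0 80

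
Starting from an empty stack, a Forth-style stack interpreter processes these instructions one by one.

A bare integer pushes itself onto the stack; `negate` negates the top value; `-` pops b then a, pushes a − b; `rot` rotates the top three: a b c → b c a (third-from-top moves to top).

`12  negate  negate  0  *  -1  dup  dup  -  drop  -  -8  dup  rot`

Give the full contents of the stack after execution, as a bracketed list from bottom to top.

12     : [12]
negate : [-12]
negate : [12]
0      : [12, 0]
*      : [0]
-1     : [0, -1]
dup    : [0, -1, -1]
dup    : [0, -1, -1, -1]
-      : [0, -1, 0]
drop   : [0, -1]
-      : [1]
-8     : [1, -8]
dup    : [1, -8, -8]
rot    : [-8, -8, 1]

[-8, -8, 1]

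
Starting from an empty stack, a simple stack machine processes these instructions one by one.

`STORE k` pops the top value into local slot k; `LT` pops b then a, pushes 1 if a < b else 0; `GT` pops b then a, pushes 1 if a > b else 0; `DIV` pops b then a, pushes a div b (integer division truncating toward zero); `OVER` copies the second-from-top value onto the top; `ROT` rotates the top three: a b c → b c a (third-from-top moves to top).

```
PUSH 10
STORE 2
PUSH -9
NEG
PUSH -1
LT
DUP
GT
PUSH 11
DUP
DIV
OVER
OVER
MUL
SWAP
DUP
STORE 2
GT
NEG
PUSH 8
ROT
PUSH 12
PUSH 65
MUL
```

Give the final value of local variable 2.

1

PUSH 10 : 10
STORE 2 : (empty)
PUSH -9 : -9
NEG     : 9
PUSH -1 : 9 -1
LT      : 0
DUP     : 0 0
GT      : 0
PUSH 11 : 0 11
DUP     : 0 11 11
DIV     : 0 1
OVER    : 0 1 0
OVER    : 0 1 0 1
MUL     : 0 1 0
SWAP    : 0 0 1
DUP     : 0 0 1 1
STORE 2 : 0 0 1
GT      : 0 0
NEG     : 0 0
PUSH 8  : 0 0 8
ROT     : 0 8 0
PUSH 12 : 0 8 0 12
PUSH 65 : 0 8 0 12 65
MUL     : 0 8 0 780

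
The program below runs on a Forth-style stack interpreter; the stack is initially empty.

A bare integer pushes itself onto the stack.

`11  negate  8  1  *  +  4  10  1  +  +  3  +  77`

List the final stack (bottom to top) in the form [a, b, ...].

[-3, 18, 77]

11     → 11
negate → -11
8      → -11 8
1      → -11 8 1
*      → -11 8
+      → -3
4      → -3 4
10     → -3 4 10
1      → -3 4 10 1
+      → -3 4 11
+      → -3 15
3      → -3 15 3
+      → -3 18
77     → -3 18 77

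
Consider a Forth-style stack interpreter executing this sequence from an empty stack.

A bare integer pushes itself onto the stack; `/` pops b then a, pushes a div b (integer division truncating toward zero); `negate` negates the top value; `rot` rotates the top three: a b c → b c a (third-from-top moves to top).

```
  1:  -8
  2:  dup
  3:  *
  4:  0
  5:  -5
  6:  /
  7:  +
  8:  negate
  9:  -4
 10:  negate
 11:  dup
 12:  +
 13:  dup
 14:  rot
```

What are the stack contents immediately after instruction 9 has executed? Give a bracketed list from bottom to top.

-8     -> [-8]
dup    -> [-8, -8]
*      -> [64]
0      -> [64, 0]
-5     -> [64, 0, -5]
/      -> [64, 0]
+      -> [64]
negate -> [-64]
-4     -> [-64, -4]

[-64, -4]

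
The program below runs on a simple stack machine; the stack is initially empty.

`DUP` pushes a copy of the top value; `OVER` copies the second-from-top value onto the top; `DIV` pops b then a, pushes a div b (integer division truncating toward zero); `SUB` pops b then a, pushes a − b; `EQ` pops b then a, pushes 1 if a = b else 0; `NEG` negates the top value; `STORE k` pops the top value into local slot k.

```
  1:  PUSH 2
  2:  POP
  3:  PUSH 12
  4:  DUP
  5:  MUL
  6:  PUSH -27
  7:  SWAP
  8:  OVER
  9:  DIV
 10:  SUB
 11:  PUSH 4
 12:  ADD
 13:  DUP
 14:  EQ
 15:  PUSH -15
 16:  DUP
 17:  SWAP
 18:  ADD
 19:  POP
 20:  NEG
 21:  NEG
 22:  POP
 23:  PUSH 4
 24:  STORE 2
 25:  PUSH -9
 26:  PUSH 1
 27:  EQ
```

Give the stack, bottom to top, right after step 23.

PUSH 2    [2]
POP       []
PUSH 12   [12]
DUP       [12, 12]
MUL       [144]
PUSH -27  [144, -27]
SWAP      [-27, 144]
OVER      [-27, 144, -27]
DIV       [-27, -5]
SUB       [-22]
PUSH 4    [-22, 4]
ADD       [-18]
DUP       [-18, -18]
EQ        [1]
PUSH -15  [1, -15]
DUP       [1, -15, -15]
SWAP      [1, -15, -15]
ADD       [1, -30]
POP       [1]
NEG       [-1]
NEG       [1]
POP       []
PUSH 4    [4]

[4]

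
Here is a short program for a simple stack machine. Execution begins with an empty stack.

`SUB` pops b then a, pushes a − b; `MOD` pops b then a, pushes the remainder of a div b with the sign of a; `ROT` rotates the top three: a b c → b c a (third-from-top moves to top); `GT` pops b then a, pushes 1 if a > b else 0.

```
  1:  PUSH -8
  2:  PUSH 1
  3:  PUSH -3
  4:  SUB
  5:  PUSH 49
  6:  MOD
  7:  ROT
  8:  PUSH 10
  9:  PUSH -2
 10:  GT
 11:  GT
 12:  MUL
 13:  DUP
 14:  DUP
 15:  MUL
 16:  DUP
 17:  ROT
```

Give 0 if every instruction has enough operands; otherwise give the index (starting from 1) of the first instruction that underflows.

PUSH -8 → -8
PUSH 1  → -8 1
PUSH -3 → -8 1 -3
SUB     → -8 4
PUSH 49 → -8 4 49
MOD     → -8 4
ROT  — needs 3 operands, stack has 2 → underflow

7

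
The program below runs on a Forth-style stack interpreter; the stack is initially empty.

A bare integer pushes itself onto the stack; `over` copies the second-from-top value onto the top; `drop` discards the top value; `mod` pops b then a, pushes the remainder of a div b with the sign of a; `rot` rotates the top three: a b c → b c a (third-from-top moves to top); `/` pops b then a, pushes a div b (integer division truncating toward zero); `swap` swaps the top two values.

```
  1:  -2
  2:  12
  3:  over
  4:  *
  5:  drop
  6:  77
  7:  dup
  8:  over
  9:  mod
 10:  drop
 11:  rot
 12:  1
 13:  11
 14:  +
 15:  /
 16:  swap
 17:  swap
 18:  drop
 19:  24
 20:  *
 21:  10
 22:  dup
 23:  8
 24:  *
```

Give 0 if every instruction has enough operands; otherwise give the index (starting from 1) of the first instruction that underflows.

-2   : [-2]
12   : [-2, 12]
over : [-2, 12, -2]
*    : [-2, -24]
drop : [-2]
77   : [-2, 77]
dup  : [-2, 77, 77]
over : [-2, 77, 77, 77]
mod  : [-2, 77, 0]
drop : [-2, 77]
rot  — needs 3 operands, stack has 2 → underflow

11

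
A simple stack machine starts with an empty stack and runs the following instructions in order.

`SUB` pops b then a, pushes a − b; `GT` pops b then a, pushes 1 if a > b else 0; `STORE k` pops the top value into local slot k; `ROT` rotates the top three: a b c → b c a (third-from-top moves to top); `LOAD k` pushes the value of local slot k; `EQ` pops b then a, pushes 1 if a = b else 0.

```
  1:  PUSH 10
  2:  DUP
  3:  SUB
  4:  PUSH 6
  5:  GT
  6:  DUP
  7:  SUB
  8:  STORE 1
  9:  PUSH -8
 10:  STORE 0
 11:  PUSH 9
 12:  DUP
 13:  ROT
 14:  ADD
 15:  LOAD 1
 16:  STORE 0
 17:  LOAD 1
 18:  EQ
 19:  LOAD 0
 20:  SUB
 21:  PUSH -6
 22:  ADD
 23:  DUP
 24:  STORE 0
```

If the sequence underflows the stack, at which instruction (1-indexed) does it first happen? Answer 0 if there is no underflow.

13

PUSH 10 : 10
DUP     : 10 10
SUB     : 0
PUSH 6  : 0 6
GT      : 0
DUP     : 0 0
SUB     : 0
STORE 1 : (empty)
PUSH -8 : -8
STORE 0 : (empty)
PUSH 9  : 9
DUP     : 9 9
ROT  — needs 3 operands, stack has 2 → underflow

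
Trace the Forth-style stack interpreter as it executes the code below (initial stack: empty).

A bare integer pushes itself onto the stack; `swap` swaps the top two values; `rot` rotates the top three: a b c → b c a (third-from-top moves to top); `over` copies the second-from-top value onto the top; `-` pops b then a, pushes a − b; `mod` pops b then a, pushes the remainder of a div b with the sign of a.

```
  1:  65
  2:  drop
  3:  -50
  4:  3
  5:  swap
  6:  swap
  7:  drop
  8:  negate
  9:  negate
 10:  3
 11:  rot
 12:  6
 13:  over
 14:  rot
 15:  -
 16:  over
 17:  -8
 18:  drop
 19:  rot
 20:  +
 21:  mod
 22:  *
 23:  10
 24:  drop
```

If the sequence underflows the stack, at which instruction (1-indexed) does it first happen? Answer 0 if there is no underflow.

65      65
drop    (empty)
-50     -50
3       -50 3
swap    3 -50
swap    -50 3
drop    -50
negate  50
negate  -50
3       -50 3
rot  — needs 3 operands, stack has 2 → underflow

11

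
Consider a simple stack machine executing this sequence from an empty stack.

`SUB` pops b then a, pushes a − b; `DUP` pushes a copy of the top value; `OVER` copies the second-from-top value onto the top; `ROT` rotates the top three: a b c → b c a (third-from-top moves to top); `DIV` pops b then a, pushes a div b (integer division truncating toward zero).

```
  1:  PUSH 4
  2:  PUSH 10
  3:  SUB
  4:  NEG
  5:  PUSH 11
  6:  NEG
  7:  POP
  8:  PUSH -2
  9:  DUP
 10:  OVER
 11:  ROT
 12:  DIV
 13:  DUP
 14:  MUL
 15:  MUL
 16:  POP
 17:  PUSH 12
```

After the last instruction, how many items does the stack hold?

PUSH 4  → [4]
PUSH 10 → [4, 10]
SUB     → [-6]
NEG     → [6]
PUSH 11 → [6, 11]
NEG     → [6, -11]
POP     → [6]
PUSH -2 → [6, -2]
DUP     → [6, -2, -2]
OVER    → [6, -2, -2, -2]
ROT     → [6, -2, -2, -2]
DIV     → [6, -2, 1]
DUP     → [6, -2, 1, 1]
MUL     → [6, -2, 1]
MUL     → [6, -2]
POP     → [6]
PUSH 12 → [6, 12]

2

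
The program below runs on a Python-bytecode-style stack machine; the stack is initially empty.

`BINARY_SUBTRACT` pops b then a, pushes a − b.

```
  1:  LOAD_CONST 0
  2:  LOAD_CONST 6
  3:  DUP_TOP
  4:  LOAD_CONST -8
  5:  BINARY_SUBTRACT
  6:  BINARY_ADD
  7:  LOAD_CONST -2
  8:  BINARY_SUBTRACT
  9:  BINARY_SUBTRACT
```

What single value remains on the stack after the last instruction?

-22

LOAD_CONST 0    → 0
LOAD_CONST 6    → 0 6
DUP_TOP         → 0 6 6
LOAD_CONST -8   → 0 6 6 -8
BINARY_SUBTRACT → 0 6 14
BINARY_ADD      → 0 20
LOAD_CONST -2   → 0 20 -2
BINARY_SUBTRACT → 0 22
BINARY_SUBTRACT → -22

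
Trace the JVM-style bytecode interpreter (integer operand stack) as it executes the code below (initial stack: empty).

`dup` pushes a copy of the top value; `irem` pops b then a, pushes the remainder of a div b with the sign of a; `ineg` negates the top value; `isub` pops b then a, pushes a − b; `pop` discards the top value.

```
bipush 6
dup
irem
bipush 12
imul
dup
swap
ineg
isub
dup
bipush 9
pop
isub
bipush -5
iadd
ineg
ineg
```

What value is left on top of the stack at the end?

-5

bipush 6  -> [6]
dup       -> [6, 6]
irem      -> [0]
bipush 12 -> [0, 12]
imul      -> [0]
dup       -> [0, 0]
swap      -> [0, 0]
ineg      -> [0, 0]
isub      -> [0]
dup       -> [0, 0]
bipush 9  -> [0, 0, 9]
pop       -> [0, 0]
isub      -> [0]
bipush -5 -> [0, -5]
iadd      -> [-5]
ineg      -> [5]
ineg      -> [-5]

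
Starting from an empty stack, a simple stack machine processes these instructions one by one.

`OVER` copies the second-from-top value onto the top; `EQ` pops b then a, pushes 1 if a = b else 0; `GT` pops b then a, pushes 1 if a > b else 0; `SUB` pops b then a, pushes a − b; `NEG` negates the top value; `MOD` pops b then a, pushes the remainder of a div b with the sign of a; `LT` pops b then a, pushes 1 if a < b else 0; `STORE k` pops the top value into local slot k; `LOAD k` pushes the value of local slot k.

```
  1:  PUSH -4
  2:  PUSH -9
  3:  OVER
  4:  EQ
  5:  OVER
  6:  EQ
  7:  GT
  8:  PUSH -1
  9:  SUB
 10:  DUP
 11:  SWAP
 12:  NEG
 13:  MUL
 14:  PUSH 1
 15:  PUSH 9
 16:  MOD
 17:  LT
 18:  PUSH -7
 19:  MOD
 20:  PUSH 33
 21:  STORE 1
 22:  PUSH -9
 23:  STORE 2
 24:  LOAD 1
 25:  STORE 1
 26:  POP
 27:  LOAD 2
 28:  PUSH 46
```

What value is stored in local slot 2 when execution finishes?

PUSH -4 → [-4]
PUSH -9 → [-4, -9]
OVER    → [-4, -9, -4]
EQ      → [-4, 0]
OVER    → [-4, 0, -4]
EQ      → [-4, 0]
GT      → [0]
PUSH -1 → [0, -1]
SUB     → [1]
DUP     → [1, 1]
SWAP    → [1, 1]
NEG     → [1, -1]
MUL     → [-1]
PUSH 1  → [-1, 1]
PUSH 9  → [-1, 1, 9]
MOD     → [-1, 1]
LT      → [1]
PUSH -7 → [1, -7]
MOD     → [1]
PUSH 33 → [1, 33]
STORE 1 → [1]
PUSH -9 → [1, -9]
STORE 2 → [1]
LOAD 1  → [1, 33]
STORE 1 → [1]
POP     → []
LOAD 2  → [-9]
PUSH 46 → [-9, 46]

-9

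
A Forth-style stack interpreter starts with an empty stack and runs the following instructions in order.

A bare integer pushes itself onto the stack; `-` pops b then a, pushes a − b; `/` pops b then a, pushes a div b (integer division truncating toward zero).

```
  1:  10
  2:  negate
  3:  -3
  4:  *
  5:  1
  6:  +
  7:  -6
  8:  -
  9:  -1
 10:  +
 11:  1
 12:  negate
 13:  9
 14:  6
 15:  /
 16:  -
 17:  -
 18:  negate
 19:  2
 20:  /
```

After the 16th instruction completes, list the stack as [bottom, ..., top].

10     : [10]
negate : [-10]
-3     : [-10, -3]
*      : [30]
1      : [30, 1]
+      : [31]
-6     : [31, -6]
-      : [37]
-1     : [37, -1]
+      : [36]
1      : [36, 1]
negate : [36, -1]
9      : [36, -1, 9]
6      : [36, -1, 9, 6]
/      : [36, -1, 1]
-      : [36, -2]

[36, -2]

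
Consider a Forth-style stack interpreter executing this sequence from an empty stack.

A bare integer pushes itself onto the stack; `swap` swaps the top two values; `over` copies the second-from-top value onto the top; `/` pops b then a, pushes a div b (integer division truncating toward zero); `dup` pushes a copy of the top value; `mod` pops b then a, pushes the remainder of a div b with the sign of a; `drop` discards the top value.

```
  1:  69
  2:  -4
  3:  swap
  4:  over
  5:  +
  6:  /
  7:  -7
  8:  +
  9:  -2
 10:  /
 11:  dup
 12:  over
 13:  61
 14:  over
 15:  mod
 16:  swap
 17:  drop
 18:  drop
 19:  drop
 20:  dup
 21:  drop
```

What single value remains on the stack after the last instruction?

69   : 69
-4   : 69 -4
swap : -4 69
over : -4 69 -4
+    : -4 65
/    : 0
-7   : 0 -7
+    : -7
-2   : -7 -2
/    : 3
dup  : 3 3
over : 3 3 3
61   : 3 3 3 61
over : 3 3 3 61 3
mod  : 3 3 3 1
swap : 3 3 1 3
drop : 3 3 1
drop : 3 3
drop : 3
dup  : 3 3
drop : 3

3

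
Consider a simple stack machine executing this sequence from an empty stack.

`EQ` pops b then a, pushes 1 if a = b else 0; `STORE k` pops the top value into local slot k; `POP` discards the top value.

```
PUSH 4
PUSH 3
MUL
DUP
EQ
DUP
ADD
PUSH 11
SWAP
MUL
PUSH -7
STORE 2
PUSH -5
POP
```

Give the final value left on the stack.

PUSH 4  : 4
PUSH 3  : 4 3
MUL     : 12
DUP     : 12 12
EQ      : 1
DUP     : 1 1
ADD     : 2
PUSH 11 : 2 11
SWAP    : 11 2
MUL     : 22
PUSH -7 : 22 -7
STORE 2 : 22
PUSH -5 : 22 -5
POP     : 22

22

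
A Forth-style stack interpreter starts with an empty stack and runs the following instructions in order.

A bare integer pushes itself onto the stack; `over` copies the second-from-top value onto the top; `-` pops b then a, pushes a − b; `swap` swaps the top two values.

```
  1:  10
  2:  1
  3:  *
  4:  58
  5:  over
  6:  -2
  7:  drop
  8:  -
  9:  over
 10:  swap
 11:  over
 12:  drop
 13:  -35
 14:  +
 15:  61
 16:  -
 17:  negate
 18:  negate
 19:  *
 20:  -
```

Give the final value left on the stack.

10     -> 10
1      -> 10 1
*      -> 10
58     -> 10 58
over   -> 10 58 10
-2     -> 10 58 10 -2
drop   -> 10 58 10
-      -> 10 48
over   -> 10 48 10
swap   -> 10 10 48
over   -> 10 10 48 10
drop   -> 10 10 48
-35    -> 10 10 48 -35
+      -> 10 10 13
61     -> 10 10 13 61
-      -> 10 10 -48
negate -> 10 10 48
negate -> 10 10 -48
*      -> 10 -480
-      -> 490

490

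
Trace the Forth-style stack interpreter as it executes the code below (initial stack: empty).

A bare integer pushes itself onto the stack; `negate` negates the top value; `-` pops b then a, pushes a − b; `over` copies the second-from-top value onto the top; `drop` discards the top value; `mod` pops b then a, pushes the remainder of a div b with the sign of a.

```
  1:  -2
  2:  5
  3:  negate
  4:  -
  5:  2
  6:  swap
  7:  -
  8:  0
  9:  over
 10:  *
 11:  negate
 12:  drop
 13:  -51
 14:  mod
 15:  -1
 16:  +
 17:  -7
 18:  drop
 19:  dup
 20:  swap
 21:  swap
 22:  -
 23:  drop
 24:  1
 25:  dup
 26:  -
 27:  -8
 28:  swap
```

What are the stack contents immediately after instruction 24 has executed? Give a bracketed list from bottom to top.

[1]

-2     : -2
5      : -2 5
negate : -2 -5
-      : 3
2      : 3 2
swap   : 2 3
-      : -1
0      : -1 0
over   : -1 0 -1
*      : -1 0
negate : -1 0
drop   : -1
-51    : -1 -51
mod    : -1
-1     : -1 -1
+      : -2
-7     : -2 -7
drop   : -2
dup    : -2 -2
swap   : -2 -2
swap   : -2 -2
-      : 0
drop   : (empty)
1      : 1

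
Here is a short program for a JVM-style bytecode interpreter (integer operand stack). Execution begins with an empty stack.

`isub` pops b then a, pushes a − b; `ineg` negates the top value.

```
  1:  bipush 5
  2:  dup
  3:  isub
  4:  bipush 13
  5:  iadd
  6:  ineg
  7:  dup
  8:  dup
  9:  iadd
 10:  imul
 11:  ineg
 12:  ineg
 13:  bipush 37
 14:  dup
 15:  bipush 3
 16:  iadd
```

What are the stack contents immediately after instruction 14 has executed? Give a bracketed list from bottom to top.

[338, 37, 37]

bipush 5   [5]
dup        [5, 5]
isub       [0]
bipush 13  [0, 13]
iadd       [13]
ineg       [-13]
dup        [-13, -13]
dup        [-13, -13, -13]
iadd       [-13, -26]
imul       [338]
ineg       [-338]
ineg       [338]
bipush 37  [338, 37]
dup        [338, 37, 37]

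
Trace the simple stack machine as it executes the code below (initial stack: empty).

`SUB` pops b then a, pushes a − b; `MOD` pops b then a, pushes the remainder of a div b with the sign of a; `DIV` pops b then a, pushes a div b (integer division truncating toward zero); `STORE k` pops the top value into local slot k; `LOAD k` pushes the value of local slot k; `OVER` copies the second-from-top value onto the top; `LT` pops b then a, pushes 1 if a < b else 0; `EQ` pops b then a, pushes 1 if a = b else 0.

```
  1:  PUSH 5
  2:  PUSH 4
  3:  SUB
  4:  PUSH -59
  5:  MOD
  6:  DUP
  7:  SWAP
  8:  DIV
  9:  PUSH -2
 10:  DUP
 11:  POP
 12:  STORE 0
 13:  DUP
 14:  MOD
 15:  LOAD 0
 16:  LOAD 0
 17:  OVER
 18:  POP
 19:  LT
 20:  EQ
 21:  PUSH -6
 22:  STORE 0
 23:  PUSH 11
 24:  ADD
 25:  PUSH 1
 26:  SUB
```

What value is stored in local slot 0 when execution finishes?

PUSH 5   -> [5]
PUSH 4   -> [5, 4]
SUB      -> [1]
PUSH -59 -> [1, -59]
MOD      -> [1]
DUP      -> [1, 1]
SWAP     -> [1, 1]
DIV      -> [1]
PUSH -2  -> [1, -2]
DUP      -> [1, -2, -2]
POP      -> [1, -2]
STORE 0  -> [1]
DUP      -> [1, 1]
MOD      -> [0]
LOAD 0   -> [0, -2]
LOAD 0   -> [0, -2, -2]
OVER     -> [0, -2, -2, -2]
POP      -> [0, -2, -2]
LT       -> [0, 0]
EQ       -> [1]
PUSH -6  -> [1, -6]
STORE 0  -> [1]
PUSH 11  -> [1, 11]
ADD      -> [12]
PUSH 1   -> [12, 1]
SUB      -> [11]

-6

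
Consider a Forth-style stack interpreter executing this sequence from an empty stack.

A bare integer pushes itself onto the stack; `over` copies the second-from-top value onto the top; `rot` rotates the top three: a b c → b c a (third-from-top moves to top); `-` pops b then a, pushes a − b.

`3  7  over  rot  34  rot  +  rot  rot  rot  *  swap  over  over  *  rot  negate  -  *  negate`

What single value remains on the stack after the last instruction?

-6216

3      → [3]
7      → [3, 7]
over   → [3, 7, 3]
rot    → [7, 3, 3]
34     → [7, 3, 3, 34]
rot    → [7, 3, 34, 3]
+      → [7, 3, 37]
rot    → [3, 37, 7]
rot    → [37, 7, 3]
rot    → [7, 3, 37]
*      → [7, 111]
swap   → [111, 7]
over   → [111, 7, 111]
over   → [111, 7, 111, 7]
*      → [111, 7, 777]
rot    → [7, 777, 111]
negate → [7, 777, -111]
-      → [7, 888]
*      → [6216]
negate → [-6216]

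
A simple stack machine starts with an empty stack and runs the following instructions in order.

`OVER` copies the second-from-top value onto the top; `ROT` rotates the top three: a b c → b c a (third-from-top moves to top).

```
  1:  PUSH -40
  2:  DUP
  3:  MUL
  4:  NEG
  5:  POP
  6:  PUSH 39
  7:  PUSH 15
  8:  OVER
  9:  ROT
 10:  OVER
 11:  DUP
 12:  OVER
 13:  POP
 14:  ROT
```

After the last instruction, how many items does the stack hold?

5

PUSH -40 -> [-40]
DUP      -> [-40, -40]
MUL      -> [1600]
NEG      -> [-1600]
POP      -> []
PUSH 39  -> [39]
PUSH 15  -> [39, 15]
OVER     -> [39, 15, 39]
ROT      -> [15, 39, 39]
OVER     -> [15, 39, 39, 39]
DUP      -> [15, 39, 39, 39, 39]
OVER     -> [15, 39, 39, 39, 39, 39]
POP      -> [15, 39, 39, 39, 39]
ROT      -> [15, 39, 39, 39, 39]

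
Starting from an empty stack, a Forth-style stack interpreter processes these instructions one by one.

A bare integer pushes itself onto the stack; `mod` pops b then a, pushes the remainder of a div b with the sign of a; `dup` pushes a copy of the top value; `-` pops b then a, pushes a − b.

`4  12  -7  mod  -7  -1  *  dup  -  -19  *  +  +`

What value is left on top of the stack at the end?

9

4   : [4]
12  : [4, 12]
-7  : [4, 12, -7]
mod : [4, 5]
-7  : [4, 5, -7]
-1  : [4, 5, -7, -1]
*   : [4, 5, 7]
dup : [4, 5, 7, 7]
-   : [4, 5, 0]
-19 : [4, 5, 0, -19]
*   : [4, 5, 0]
+   : [4, 5]
+   : [9]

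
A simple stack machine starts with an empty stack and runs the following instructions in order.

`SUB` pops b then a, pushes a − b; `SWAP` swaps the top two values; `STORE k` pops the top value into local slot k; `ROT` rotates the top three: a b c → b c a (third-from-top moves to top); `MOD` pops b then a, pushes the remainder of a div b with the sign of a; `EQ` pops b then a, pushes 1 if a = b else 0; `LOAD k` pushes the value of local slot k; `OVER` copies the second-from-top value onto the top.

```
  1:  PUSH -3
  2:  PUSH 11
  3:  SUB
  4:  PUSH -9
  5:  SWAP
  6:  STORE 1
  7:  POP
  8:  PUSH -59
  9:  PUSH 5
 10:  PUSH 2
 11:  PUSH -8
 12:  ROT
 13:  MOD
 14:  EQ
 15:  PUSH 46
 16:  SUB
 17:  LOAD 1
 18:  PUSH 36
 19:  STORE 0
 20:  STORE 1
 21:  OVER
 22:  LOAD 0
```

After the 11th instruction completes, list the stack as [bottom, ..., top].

PUSH -3   [-3]
PUSH 11   [-3, 11]
SUB       [-14]
PUSH -9   [-14, -9]
SWAP      [-9, -14]
STORE 1   [-9]
POP       []
PUSH -59  [-59]
PUSH 5    [-59, 5]
PUSH 2    [-59, 5, 2]
PUSH -8   [-59, 5, 2, -8]

[-59, 5, 2, -8]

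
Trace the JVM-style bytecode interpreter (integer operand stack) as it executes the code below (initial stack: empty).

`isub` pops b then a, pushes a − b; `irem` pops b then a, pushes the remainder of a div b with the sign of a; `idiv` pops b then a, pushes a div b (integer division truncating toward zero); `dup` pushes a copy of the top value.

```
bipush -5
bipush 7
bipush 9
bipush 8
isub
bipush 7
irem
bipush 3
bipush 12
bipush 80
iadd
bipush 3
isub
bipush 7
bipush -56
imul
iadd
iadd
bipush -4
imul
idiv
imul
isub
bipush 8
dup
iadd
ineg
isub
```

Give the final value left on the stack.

11

bipush -5   -5
bipush 7    -5 7
bipush 9    -5 7 9
bipush 8    -5 7 9 8
isub        -5 7 1
bipush 7    -5 7 1 7
irem        -5 7 1
bipush 3    -5 7 1 3
bipush 12   -5 7 1 3 12
bipush 80   -5 7 1 3 12 80
iadd        -5 7 1 3 92
bipush 3    -5 7 1 3 92 3
isub        -5 7 1 3 89
bipush 7    -5 7 1 3 89 7
bipush -56  -5 7 1 3 89 7 -56
imul        -5 7 1 3 89 -392
iadd        -5 7 1 3 -303
iadd        -5 7 1 -300
bipush -4   -5 7 1 -300 -4
imul        -5 7 1 1200
idiv        -5 7 0
imul        -5 0
isub        -5
bipush 8    -5 8
dup         -5 8 8
iadd        -5 16
ineg        -5 -16
isub        11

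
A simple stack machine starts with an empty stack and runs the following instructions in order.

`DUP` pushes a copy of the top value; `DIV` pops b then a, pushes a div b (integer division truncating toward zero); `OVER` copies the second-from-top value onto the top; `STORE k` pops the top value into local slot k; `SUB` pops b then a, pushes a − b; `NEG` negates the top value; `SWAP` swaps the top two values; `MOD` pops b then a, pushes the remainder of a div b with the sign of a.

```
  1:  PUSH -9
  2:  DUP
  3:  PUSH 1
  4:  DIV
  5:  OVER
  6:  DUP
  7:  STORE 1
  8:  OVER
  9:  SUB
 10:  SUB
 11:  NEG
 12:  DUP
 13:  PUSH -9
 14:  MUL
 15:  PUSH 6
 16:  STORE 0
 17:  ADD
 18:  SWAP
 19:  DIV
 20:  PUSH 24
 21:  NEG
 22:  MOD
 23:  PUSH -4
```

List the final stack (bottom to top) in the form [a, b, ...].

[8, -4]

PUSH -9 : -9
DUP     : -9 -9
PUSH 1  : -9 -9 1
DIV     : -9 -9
OVER    : -9 -9 -9
DUP     : -9 -9 -9 -9
STORE 1 : -9 -9 -9
OVER    : -9 -9 -9 -9
SUB     : -9 -9 0
SUB     : -9 -9
NEG     : -9 9
DUP     : -9 9 9
PUSH -9 : -9 9 9 -9
MUL     : -9 9 -81
PUSH 6  : -9 9 -81 6
STORE 0 : -9 9 -81
ADD     : -9 -72
SWAP    : -72 -9
DIV     : 8
PUSH 24 : 8 24
NEG     : 8 -24
MOD     : 8
PUSH -4 : 8 -4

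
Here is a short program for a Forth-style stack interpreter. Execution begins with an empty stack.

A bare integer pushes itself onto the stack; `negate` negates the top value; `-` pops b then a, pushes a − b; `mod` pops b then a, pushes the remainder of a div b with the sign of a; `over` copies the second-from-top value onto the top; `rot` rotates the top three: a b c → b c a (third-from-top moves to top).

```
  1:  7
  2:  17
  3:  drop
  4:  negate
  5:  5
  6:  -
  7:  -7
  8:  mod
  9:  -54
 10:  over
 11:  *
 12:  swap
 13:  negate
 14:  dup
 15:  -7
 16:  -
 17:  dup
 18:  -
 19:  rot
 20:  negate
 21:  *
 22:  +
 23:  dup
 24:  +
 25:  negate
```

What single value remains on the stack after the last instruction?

7      : 7
17     : 7 17
drop   : 7
negate : -7
5      : -7 5
-      : -12
-7     : -12 -7
mod    : -5
-54    : -5 -54
over   : -5 -54 -5
*      : -5 270
swap   : 270 -5
negate : 270 5
dup    : 270 5 5
-7     : 270 5 5 -7
-      : 270 5 12
dup    : 270 5 12 12
-      : 270 5 0
rot    : 5 0 270
negate : 5 0 -270
*      : 5 0
+      : 5
dup    : 5 5
+      : 10
negate : -10

-10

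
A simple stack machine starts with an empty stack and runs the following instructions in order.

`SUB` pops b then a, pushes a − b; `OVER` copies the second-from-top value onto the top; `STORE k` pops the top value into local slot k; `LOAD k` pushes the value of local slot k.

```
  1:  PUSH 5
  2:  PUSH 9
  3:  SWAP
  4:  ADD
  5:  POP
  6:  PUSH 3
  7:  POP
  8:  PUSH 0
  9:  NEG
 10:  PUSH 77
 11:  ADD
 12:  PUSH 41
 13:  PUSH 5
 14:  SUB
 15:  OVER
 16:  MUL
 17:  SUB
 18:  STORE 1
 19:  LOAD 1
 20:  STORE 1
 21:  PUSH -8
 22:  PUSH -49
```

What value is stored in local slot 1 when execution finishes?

-2695

PUSH 5    5
PUSH 9    5 9
SWAP      9 5
ADD       14
POP       (empty)
PUSH 3    3
POP       (empty)
PUSH 0    0
NEG       0
PUSH 77   0 77
ADD       77
PUSH 41   77 41
PUSH 5    77 41 5
SUB       77 36
OVER      77 36 77
MUL       77 2772
SUB       -2695
STORE 1   (empty)
LOAD 1    -2695
STORE 1   (empty)
PUSH -8   -8
PUSH -49  -8 -49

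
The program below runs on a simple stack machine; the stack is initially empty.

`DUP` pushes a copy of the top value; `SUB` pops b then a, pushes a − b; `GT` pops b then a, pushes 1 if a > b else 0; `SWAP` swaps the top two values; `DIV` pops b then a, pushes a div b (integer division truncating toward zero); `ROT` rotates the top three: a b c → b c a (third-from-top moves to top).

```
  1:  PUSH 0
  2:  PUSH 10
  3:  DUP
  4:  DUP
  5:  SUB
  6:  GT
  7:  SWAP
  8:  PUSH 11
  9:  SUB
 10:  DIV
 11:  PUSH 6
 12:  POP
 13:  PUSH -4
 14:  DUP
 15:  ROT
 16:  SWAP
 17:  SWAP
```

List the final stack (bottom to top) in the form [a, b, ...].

PUSH 0  -> 0
PUSH 10 -> 0 10
DUP     -> 0 10 10
DUP     -> 0 10 10 10
SUB     -> 0 10 0
GT      -> 0 1
SWAP    -> 1 0
PUSH 11 -> 1 0 11
SUB     -> 1 -11
DIV     -> 0
PUSH 6  -> 0 6
POP     -> 0
PUSH -4 -> 0 -4
DUP     -> 0 -4 -4
ROT     -> -4 -4 0
SWAP    -> -4 0 -4
SWAP    -> -4 -4 0

[-4, -4, 0]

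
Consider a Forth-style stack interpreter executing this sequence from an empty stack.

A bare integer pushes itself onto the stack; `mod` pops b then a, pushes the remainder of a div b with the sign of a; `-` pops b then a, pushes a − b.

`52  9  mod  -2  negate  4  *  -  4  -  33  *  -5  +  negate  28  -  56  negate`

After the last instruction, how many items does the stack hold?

2

52     : 52
9      : 52 9
mod    : 7
-2     : 7 -2
negate : 7 2
4      : 7 2 4
*      : 7 8
-      : -1
4      : -1 4
-      : -5
33     : -5 33
*      : -165
-5     : -165 -5
+      : -170
negate : 170
28     : 170 28
-      : 142
56     : 142 56
negate : 142 -56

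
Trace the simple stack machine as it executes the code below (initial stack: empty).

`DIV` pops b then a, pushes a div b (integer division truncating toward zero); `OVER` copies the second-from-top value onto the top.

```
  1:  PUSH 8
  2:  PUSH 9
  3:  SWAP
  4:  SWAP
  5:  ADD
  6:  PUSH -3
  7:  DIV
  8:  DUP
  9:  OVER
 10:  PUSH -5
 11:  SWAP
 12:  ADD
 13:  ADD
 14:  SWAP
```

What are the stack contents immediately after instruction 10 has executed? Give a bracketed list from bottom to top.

PUSH 8  -> [8]
PUSH 9  -> [8, 9]
SWAP    -> [9, 8]
SWAP    -> [8, 9]
ADD     -> [17]
PUSH -3 -> [17, -3]
DIV     -> [-5]
DUP     -> [-5, -5]
OVER    -> [-5, -5, -5]
PUSH -5 -> [-5, -5, -5, -5]

[-5, -5, -5, -5]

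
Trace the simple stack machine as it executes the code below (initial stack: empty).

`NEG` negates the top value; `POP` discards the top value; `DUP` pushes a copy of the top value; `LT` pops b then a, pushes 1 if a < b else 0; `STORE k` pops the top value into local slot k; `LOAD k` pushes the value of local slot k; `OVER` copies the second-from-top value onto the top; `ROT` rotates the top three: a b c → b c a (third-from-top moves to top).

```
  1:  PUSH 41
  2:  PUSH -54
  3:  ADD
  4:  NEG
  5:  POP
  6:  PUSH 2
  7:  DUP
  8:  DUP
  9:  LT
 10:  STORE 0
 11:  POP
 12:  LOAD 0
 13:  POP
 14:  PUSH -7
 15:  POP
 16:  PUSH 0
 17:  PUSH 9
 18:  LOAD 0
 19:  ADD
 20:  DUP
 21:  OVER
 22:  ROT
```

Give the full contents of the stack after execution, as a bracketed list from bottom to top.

[0, 9, 9, 9]

PUSH 41  → [41]
PUSH -54 → [41, -54]
ADD      → [-13]
NEG      → [13]
POP      → []
PUSH 2   → [2]
DUP      → [2, 2]
DUP      → [2, 2, 2]
LT       → [2, 0]
STORE 0  → [2]
POP      → []
LOAD 0   → [0]
POP      → []
PUSH -7  → [-7]
POP      → []
PUSH 0   → [0]
PUSH 9   → [0, 9]
LOAD 0   → [0, 9, 0]
ADD      → [0, 9]
DUP      → [0, 9, 9]
OVER     → [0, 9, 9, 9]
ROT      → [0, 9, 9, 9]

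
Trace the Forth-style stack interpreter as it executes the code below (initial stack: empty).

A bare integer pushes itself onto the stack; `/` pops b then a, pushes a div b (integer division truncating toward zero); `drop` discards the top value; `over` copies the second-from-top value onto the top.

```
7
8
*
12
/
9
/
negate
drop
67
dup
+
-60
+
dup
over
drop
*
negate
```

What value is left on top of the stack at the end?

-5476

7      : 7
8      : 7 8
*      : 56
12     : 56 12
/      : 4
9      : 4 9
/      : 0
negate : 0
drop   : (empty)
67     : 67
dup    : 67 67
+      : 134
-60    : 134 -60
+      : 74
dup    : 74 74
over   : 74 74 74
drop   : 74 74
*      : 5476
negate : -5476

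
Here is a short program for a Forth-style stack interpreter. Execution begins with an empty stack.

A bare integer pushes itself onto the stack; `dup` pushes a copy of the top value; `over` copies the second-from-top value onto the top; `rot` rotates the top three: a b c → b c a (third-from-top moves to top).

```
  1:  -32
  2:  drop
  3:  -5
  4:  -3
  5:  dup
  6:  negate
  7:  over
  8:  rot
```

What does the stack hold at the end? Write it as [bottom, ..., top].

-32    -> -32
drop   -> (empty)
-5     -> -5
-3     -> -5 -3
dup    -> -5 -3 -3
negate -> -5 -3 3
over   -> -5 -3 3 -3
rot    -> -5 3 -3 -3

[-5, 3, -3, -3]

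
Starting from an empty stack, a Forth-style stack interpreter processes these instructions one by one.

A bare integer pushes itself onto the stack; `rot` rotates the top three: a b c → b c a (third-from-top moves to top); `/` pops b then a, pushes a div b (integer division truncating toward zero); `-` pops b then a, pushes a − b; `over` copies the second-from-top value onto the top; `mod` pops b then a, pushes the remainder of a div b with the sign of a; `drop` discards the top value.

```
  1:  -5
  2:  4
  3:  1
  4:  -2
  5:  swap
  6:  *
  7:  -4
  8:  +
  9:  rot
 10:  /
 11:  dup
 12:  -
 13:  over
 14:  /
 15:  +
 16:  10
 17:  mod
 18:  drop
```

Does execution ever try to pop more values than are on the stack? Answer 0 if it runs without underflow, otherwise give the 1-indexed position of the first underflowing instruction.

-5   -> -5
4    -> -5 4
1    -> -5 4 1
-2   -> -5 4 1 -2
swap -> -5 4 -2 1
*    -> -5 4 -2
-4   -> -5 4 -2 -4
+    -> -5 4 -6
rot  -> 4 -6 -5
/    -> 4 1
dup  -> 4 1 1
-    -> 4 0
over -> 4 0 4
/    -> 4 0
+    -> 4
10   -> 4 10
mod  -> 4
drop -> (empty)

0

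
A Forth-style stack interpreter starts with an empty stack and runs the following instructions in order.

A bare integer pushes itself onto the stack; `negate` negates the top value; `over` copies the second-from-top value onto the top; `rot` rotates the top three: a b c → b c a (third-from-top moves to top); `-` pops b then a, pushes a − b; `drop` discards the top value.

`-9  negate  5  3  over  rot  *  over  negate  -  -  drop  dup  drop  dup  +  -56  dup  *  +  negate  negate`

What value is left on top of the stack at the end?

-9     : -9
negate : 9
5      : 9 5
3      : 9 5 3
over   : 9 5 3 5
rot    : 9 3 5 5
*      : 9 3 25
over   : 9 3 25 3
negate : 9 3 25 -3
-      : 9 3 28
-      : 9 -25
drop   : 9
dup    : 9 9
drop   : 9
dup    : 9 9
+      : 18
-56    : 18 -56
dup    : 18 -56 -56
*      : 18 3136
+      : 3154
negate : -3154
negate : 3154

3154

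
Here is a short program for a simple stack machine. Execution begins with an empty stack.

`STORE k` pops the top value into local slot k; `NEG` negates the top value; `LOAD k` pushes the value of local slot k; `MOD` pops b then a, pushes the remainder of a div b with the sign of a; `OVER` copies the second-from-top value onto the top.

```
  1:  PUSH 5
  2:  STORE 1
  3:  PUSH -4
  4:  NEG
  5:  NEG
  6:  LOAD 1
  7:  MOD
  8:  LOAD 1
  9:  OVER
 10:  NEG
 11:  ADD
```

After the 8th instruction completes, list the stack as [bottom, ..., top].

[-4, 5]

PUSH 5  -> [5]
STORE 1 -> []
PUSH -4 -> [-4]
NEG     -> [4]
NEG     -> [-4]
LOAD 1  -> [-4, 5]
MOD     -> [-4]
LOAD 1  -> [-4, 5]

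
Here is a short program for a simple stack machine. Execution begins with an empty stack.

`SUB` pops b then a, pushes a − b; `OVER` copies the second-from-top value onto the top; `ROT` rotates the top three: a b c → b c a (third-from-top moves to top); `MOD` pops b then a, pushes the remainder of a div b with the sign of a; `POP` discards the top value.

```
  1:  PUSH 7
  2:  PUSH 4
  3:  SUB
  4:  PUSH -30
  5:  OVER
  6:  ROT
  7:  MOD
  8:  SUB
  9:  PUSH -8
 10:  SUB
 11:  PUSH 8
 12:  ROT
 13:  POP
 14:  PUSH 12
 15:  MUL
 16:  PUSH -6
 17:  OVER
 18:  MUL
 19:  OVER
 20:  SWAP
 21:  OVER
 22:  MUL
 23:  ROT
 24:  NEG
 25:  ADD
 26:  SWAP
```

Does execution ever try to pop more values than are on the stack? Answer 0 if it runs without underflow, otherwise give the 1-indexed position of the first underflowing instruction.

12

PUSH 7   -> 7
PUSH 4   -> 7 4
SUB      -> 3
PUSH -30 -> 3 -30
OVER     -> 3 -30 3
ROT      -> -30 3 3
MOD      -> -30 0
SUB      -> -30
PUSH -8  -> -30 -8
SUB      -> -22
PUSH 8   -> -22 8
ROT  — needs 3 operands, stack has 2 → underflow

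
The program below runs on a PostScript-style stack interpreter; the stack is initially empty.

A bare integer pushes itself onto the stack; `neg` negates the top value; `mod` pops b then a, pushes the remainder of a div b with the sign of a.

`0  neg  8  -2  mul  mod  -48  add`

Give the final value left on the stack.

0   -> [0]
neg -> [0]
8   -> [0, 8]
-2  -> [0, 8, -2]
mul -> [0, -16]
mod -> [0]
-48 -> [0, -48]
add -> [-48]

-48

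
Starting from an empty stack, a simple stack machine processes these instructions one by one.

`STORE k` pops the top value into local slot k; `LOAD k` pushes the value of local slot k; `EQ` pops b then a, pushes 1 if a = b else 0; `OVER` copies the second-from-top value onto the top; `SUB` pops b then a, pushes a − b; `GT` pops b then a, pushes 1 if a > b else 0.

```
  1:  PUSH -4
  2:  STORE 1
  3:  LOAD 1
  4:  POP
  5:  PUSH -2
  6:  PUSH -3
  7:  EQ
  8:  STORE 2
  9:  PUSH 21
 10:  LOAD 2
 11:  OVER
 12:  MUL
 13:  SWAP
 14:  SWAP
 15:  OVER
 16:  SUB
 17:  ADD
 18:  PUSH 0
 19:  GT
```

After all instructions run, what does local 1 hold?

-4

PUSH -4 → -4
STORE 1 → (empty)
LOAD 1  → -4
POP     → (empty)
PUSH -2 → -2
PUSH -3 → -2 -3
EQ      → 0
STORE 2 → (empty)
PUSH 21 → 21
LOAD 2  → 21 0
OVER    → 21 0 21
MUL     → 21 0
SWAP    → 0 21
SWAP    → 21 0
OVER    → 21 0 21
SUB     → 21 -21
ADD     → 0
PUSH 0  → 0 0
GT      → 0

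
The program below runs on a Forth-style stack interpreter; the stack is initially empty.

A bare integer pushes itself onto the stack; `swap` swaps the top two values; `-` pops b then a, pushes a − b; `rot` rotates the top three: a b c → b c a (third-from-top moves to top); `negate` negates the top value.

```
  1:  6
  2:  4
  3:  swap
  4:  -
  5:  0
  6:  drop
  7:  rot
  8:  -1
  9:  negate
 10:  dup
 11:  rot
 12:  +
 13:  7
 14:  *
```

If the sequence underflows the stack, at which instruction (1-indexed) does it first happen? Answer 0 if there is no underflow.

7

6     [6]
4     [6, 4]
swap  [4, 6]
-     [-2]
0     [-2, 0]
drop  [-2]
rot  — needs 3 operands, stack has 1 → underflow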